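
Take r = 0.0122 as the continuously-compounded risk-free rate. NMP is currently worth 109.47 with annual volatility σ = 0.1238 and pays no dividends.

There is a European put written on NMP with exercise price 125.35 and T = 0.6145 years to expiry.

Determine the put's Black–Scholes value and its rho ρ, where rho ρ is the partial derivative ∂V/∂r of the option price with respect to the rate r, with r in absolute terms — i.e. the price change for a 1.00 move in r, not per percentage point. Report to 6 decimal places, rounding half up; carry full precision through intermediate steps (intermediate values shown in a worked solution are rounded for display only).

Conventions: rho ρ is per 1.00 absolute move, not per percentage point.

σ√T = 0.1238·√0.6145 = 0.097047
d₁ = (ln(S/K) + (r+σ²/2)T) / (σ√T) = (ln(109.47/125.35) + (0.0122+0.1238²/2)·0.6145) / 0.097047 = (-0.135459 + 0.012206) / 0.097047 = -1.270039
d₂ = d₁ − σ√T = -1.270039 − 0.097047 = -1.367086
e^{−rT} = 0.992531
N(−d₁) = 0.897965,  N(−d₂) = 0.914201
Put price V = K·e^{−rT}·N(−d₂) − S·N(−d₁) = 113.739178 − 98.300190 = 15.438987
ρ = −K·T·e^{−rT}·N(−d₂) = -69.892725

price = 15.438987
ρ = -69.892725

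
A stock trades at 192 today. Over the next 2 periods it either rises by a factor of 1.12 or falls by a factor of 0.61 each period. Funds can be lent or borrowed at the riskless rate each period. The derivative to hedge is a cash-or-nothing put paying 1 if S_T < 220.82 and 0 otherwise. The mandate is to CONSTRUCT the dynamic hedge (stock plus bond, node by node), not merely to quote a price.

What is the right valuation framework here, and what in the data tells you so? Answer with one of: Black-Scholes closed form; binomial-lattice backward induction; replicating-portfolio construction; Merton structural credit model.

Key observation: what is demanded is not a single number but the (Δ, B) position at each node of the 1.12/0.61 tree starting at 192; constructing those positions is the replicating-portfolio method.

framework: replicating-portfolio construction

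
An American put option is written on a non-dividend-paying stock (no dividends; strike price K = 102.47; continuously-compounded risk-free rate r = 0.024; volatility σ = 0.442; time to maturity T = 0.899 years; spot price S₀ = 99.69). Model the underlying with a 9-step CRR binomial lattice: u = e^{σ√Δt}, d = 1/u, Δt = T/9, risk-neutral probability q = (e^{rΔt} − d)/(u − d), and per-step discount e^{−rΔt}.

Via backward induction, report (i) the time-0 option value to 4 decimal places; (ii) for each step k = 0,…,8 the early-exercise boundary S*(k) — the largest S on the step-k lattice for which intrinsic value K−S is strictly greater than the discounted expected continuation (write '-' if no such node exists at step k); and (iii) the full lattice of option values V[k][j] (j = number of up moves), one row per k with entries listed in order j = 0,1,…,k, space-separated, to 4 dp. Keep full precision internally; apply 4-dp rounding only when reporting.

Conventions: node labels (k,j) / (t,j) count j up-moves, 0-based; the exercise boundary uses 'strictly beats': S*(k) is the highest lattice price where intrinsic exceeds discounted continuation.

Δt=0.09989, u=1.14992, d=0.86962, q=0.47370, disc=e^(-rΔt)=0.99761
k=9 terminal: V=max(K-S,0) → 74.1148 64.9753 52.8899 36.9090 15.7772 0.0000 0.0000 0.0000 0.0000 0.0000
k=8: j=0 S=32.6063 intr=69.8637 cont=69.6183 V=69.8637[EX]; j=1 S=43.1161 intr=59.3539 cont=59.1086 V=59.3539[EX]; j=2 S=57.0133 intr=45.4567 cont=45.2113 V=45.4567[EX]; j=3 S=75.3901 intr=27.0799 cont=26.8346 V=27.0799[EX]; j=4 S=99.6900 intr=2.7800 cont=8.2837 V=8.2837[hold]; j=5 S=131.8224 intr=0.0000 cont=0.0000 V=0.0000[hold]; j=6 S=174.3118 intr=0.0000 cont=0.0000 V=0.0000[hold]; j=7 S=230.4964 intr=0.0000 cont=0.0000 V=0.0000[hold]; j=8 S=304.7907 intr=0.0000 cont=0.0000 V=0.0000[hold]  S*(8)=75.3901
k=7: j=0 S=37.4947 intr=64.9753 cont=64.7299 V=64.9753[EX]; j=1 S=49.5801 intr=52.8899 cont=52.6445 V=52.8899[EX]; j=2 S=65.5610 intr=36.9090 cont=36.6637 V=36.9090[EX]; j=3 S=86.6928 intr=15.7772 cont=18.1327 V=18.1327[hold]; j=4 S=114.6358 intr=0.0000 cont=4.3493 V=4.3493[hold]; j=5 S=151.5856 intr=0.0000 cont=0.0000 V=0.0000[hold]; j=6 S=200.4451 intr=0.0000 cont=0.0000 V=0.0000[hold]; j=7 S=265.0531 intr=0.0000 cont=0.0000 V=0.0000[hold]  S*(7)=65.5610
k=6: j=0 S=43.1161 intr=59.3539 cont=59.1086 V=59.3539[EX]; j=1 S=57.0133 intr=45.4567 cont=45.2113 V=45.4567[EX]; j=2 S=75.3901 intr=27.0799 cont=27.9477 V=27.9477[hold]; j=3 S=99.6900 intr=2.7800 cont=11.5758 V=11.5758[hold]; j=4 S=131.8224 intr=0.0000 cont=2.2836 V=2.2836[hold]; j=5 S=174.3118 intr=0.0000 cont=0.0000 V=0.0000[hold]; j=6 S=230.4964 intr=0.0000 cont=0.0000 V=0.0000[hold]  S*(6)=57.0133
k=5: j=0 S=49.5801 intr=52.8899 cont=52.6445 V=52.8899[EX]; j=1 S=65.5610 intr=36.9090 cont=37.0737 V=37.0737[hold]; j=2 S=86.6928 intr=15.7772 cont=20.1441 V=20.1441[hold]; j=3 S=114.6358 intr=0.0000 cont=7.1569 V=7.1569[hold]; j=4 S=151.5856 intr=0.0000 cont=1.1990 V=1.1990[hold]; j=5 S=200.4451 intr=0.0000 cont=0.0000 V=0.0000[hold]  S*(5)=49.5801
k=4: j=0 S=57.0133 intr=45.4567 cont=45.2891 V=45.4567[EX]; j=1 S=75.3901 intr=27.0799 cont=28.9847 V=28.9847[hold]; j=2 S=99.6900 intr=2.7800 cont=13.9586 V=13.9586[hold]; j=3 S=131.8224 intr=0.0000 cont=4.3243 V=4.3243[hold]; j=4 S=174.3118 intr=0.0000 cont=0.6295 V=0.6295[hold]  S*(4)=57.0133
k=3: j=0 S=65.5610 intr=36.9090 cont=37.5638 V=37.5638[hold]; j=1 S=86.6928 intr=15.7772 cont=21.8145 V=21.8145[hold]; j=2 S=114.6358 intr=0.0000 cont=9.3724 V=9.3724[hold]; j=3 S=151.5856 intr=0.0000 cont=2.5679 V=2.5679[hold]  S*(3)=-
k=2: j=0 S=75.3901 intr=27.0799 cont=30.0313 V=30.0313[hold]; j=1 S=99.6900 intr=2.7800 cont=15.8826 V=15.8826[hold]; j=2 S=131.8224 intr=0.0000 cont=6.1344 V=6.1344[hold]  S*(2)=-
k=1: j=0 S=86.6928 intr=15.7772 cont=23.2733 V=23.2733[hold]; j=1 S=114.6358 intr=0.0000 cont=11.2380 V=11.2380[hold]  S*(1)=-
k=0: j=0 S=99.6900 intr=2.7800 cont=17.5301 V=17.5301[hold]  S*(0)=-

price = 17.5301
boundary = - - - - 57.0133 49.5801 57.0133 65.5610 75.3901
tree:
17.5301
23.2733 11.2380
30.0313 15.8826 6.1344
37.5638 21.8145 9.3724 2.5679
45.4567 28.9847 13.9586 4.3243 0.6295
52.8899 37.0737 20.1441 7.1569 1.1990 0.0000
59.3539 45.4567 27.9477 11.5758 2.2836 0.0000 0.0000
64.9753 52.8899 36.9090 18.1327 4.3493 0.0000 0.0000 0.0000
69.8637 59.3539 45.4567 27.0799 8.2837 0.0000 0.0000 0.0000 0.0000
74.1148 64.9753 52.8899 36.9090 15.7772 0.0000 0.0000 0.0000 0.0000 0.0000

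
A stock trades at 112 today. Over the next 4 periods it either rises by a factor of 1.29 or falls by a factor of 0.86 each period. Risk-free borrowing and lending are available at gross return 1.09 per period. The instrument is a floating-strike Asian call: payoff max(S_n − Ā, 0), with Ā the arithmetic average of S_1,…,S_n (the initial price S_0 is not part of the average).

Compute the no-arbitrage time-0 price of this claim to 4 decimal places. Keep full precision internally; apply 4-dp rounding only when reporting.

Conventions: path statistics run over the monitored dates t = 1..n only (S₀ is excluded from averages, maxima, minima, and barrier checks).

price = 16.2399

Under the martingale measure an up-move has probability p* = 0.5349; value the claim as the probability-weighted average of per-path payoffs, discounted 4 periods at R = 1.09.
Enumerate all 2^4 = 16 price paths (U = up ×1.29, D = down ×0.86); each path with k up-moves has probability p*^k·(1−p*)^(4−k).
DDDD: Ā=77.9146, payoff=0.0000, prob=0.046800
UDDD: Ā=116.8719, payoff=0.0000, prob=0.053820
DUDD: Ā=104.8319, payoff=0.0000, prob=0.053820
UUDD: Ā=157.2478, payoff=0.0000, prob=0.061893
DDUD: Ā=94.4775, payoff=0.0000, prob=0.053820
UDUD: Ā=141.7162, payoff=0.0000, prob=0.061893
DUUD: Ā=129.6762, payoff=8.1698, prob=0.061893
UUUD: Ā=194.5144, payoff=12.2547, prob=0.071177
DDDU: Ā=85.5727, payoff=6.3247, prob=0.053820
UDDU: Ā=128.3591, payoff=9.4870, prob=0.061893
DUDU: Ā=116.3191, payoff=21.5270, prob=0.061893
UUDU: Ā=174.4786, payoff=32.2905, prob=0.071177
DDUU: Ā=105.9647, payoff=31.8814, prob=0.061893
UDUU: Ā=158.9470, payoff=47.8221, prob=0.071177
DUUU: Ā=146.9070, payoff=59.8621, prob=0.071177
UUUU: Ā=220.3605, payoff=89.7931, prob=0.081854
Price = Σ prob·payoff / R^4 = 22.923951 / 1.411582 = 16.2399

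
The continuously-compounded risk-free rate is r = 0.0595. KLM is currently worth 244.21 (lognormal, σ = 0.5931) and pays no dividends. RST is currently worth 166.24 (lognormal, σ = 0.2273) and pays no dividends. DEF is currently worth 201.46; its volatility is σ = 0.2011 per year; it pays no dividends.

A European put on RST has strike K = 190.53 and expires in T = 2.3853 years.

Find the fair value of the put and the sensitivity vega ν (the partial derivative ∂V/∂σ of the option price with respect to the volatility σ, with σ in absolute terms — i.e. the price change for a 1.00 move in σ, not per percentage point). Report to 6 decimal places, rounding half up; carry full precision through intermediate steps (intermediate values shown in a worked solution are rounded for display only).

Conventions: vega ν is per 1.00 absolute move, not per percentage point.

price = 22.641687
ν = 100.569878

σ√T = 0.2273·√2.3853 = 0.351052
d₁ = (ln(S/K) + (r+σ²/2)T) / (σ√T) = (ln(166.24/190.53) + (0.0595+0.2273²/2)·2.3853) / 0.351052 = (-0.136377 + 0.203544) / 0.351052 = 0.191330
d₂ = d₁ − σ√T = 0.191330 − 0.351052 = -0.159721
e^{−rT} = 0.867686
N(−d₁) = 0.424133,  N(−d₂) = 0.563450
Put price V = K·e^{−rT}·N(−d₂) − S·N(−d₁) = 93.149622 − 70.507935 = 22.641687
φ(d₁) = (1/√(2π))·e^{−d₁²/2} = 0.391707
ν = S·φ(d₁)·√T = 100.569878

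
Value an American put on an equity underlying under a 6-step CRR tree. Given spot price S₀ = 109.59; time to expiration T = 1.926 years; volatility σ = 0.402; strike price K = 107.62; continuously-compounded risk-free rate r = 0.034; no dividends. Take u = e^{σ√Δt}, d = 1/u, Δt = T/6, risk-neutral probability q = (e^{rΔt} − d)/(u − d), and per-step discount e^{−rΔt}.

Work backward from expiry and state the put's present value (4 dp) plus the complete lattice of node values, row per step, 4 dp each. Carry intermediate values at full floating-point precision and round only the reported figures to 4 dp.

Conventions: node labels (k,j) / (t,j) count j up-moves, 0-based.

Δt=0.32100, u=1.25578, d=0.79631, q=0.46719, disc=e^(-rΔt)=0.98915
k=6 terminal: V=max(K-S,0) → 79.6766 63.5533 38.1271 0.0000 0.0000 0.0000 0.0000
k=5: j=0 S=35.0909 intr=72.5291 cont=71.3609 V=72.5291[EX]; j=1 S=55.3383 intr=52.2817 cont=51.1136 V=52.2817[EX]; j=2 S=87.2681 intr=20.3519 cont=20.0940 V=20.3519[EX]; j=3 S=137.6214 intr=0.0000 cont=0.0000 V=0.0000[hold]; j=4 S=217.0283 intr=0.0000 cont=0.0000 V=0.0000[hold]; j=5 S=342.2526 intr=0.0000 cont=0.0000 V=0.0000[hold]
k=4: j=0 S=44.0667 intr=63.5533 cont=62.3851 V=63.5533[EX]; j=1 S=69.4929 intr=38.1271 cont=36.9589 V=38.1271[EX]; j=2 S=109.5900 intr=0.0000 cont=10.7260 V=10.7260[hold]; j=3 S=172.8229 intr=0.0000 cont=0.0000 V=0.0000[hold]; j=4 S=272.5408 intr=0.0000 cont=0.0000 V=0.0000[hold]
k=3: j=0 S=55.3383 intr=52.2817 cont=51.1136 V=52.2817[EX]; j=1 S=87.2681 intr=20.3519 cont=25.0507 V=25.0507[hold]; j=2 S=137.6214 intr=0.0000 cont=5.6529 V=5.6529[hold]; j=3 S=217.0283 intr=0.0000 cont=0.0000 V=0.0000[hold]
k=2: j=0 S=69.4929 intr=38.1271 cont=39.1303 V=39.1303[hold]; j=1 S=109.5900 intr=0.0000 cont=15.8147 V=15.8147[hold]; j=2 S=172.8229 intr=0.0000 cont=2.9792 V=2.9792[hold]
k=1: j=0 S=87.2681 intr=20.3519 cont=27.9310 V=27.9310[hold]; j=1 S=137.6214 intr=0.0000 cont=9.7116 V=9.7116[hold]
k=0: j=0 S=109.5900 intr=0.0000 cont=19.2083 V=19.2083[hold]

price = 19.2083
tree:
19.2083
27.9310 9.7116
39.1303 15.8147 2.9792
52.2817 25.0507 5.6529 0.0000
63.5533 38.1271 10.7260 0.0000 0.0000
72.5291 52.2817 20.3519 0.0000 0.0000 0.0000
79.6766 63.5533 38.1271 0.0000 0.0000 0.0000 0.0000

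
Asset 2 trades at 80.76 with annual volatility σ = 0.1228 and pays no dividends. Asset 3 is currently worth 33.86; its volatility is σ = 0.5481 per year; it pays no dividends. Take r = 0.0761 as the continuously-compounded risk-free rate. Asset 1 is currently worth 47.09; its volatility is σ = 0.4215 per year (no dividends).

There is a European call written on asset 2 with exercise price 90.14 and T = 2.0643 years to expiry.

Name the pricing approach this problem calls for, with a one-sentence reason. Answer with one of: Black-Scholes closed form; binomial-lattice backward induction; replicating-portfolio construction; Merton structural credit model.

framework: Black-Scholes closed form

Key observation: the instrument is a plain European call (strike 90.14) on a lognormal asset; the exact continuous-time formula applies directly.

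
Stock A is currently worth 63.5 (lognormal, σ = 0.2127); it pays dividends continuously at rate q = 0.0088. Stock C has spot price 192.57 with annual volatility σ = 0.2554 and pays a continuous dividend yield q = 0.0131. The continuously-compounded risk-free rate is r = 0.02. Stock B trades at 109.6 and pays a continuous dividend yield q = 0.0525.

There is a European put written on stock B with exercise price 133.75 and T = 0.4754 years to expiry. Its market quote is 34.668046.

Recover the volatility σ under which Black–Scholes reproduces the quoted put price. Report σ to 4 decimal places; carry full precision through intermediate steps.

At σ = 0.5903 the Black–Scholes value reproduces the quote:
σ√T = 0.5903·√0.4754 = 0.407007
d₁ = (ln(S/K) + (r−q+σ²/2)T) / (σ√T) = (ln(109.6/133.75) + (0.02−0.0525+0.5903²/2)·0.4754) / 0.407007 = (-0.199135 + 0.067377) / 0.407007 = -0.323724
d₂ = d₁ − σ√T = -0.323724 − 0.407007 = -0.730731
e^{−rT} = 0.990537
e^{−qT} = 0.975350
N(−d₁) = 0.626926,  N(−d₂) = 0.767528
V = K·e^{−rT}·N(−d₂) − S·e^{−qT}·N(−d₁) = 101.685476 − 67.017431 = 34.668046 (matching the quote); vega is positive throughout, so no other σ reproduces this price

sigma = 0.5903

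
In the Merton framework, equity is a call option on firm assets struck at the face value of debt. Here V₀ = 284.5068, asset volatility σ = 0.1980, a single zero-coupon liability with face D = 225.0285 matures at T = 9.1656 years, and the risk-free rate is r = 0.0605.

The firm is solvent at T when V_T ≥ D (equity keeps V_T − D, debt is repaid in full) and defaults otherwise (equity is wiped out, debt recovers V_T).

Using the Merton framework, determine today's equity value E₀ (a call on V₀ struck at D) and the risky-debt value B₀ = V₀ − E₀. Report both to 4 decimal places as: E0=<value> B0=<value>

Apply the equity-as-call identities (strike 225.0285, horizon 9.1656 years):
d₁ = [ln(V₀/D) + (r + σ²/2)T] / (σ√T)
   = [ln(284.5068/225.0285) + (0.0605 + 0.5·0.1980²)·9.1656] / (0.1980·√9.1656)
   = [0.234530 + 0.734183] / 0.599440 = 1.616030
d₂ = d₁ − σ√T = 1.616030 − 0.599440 = 1.016590
N(d₁) = 0.946956,  N(d₂) = 0.845326,  e^(−rT) = 0.574349
E₀ = V₀·N(d₁) − D·e^(−rT)·N(d₂)
   = 284.5068·0.946956 − 225.0285·0.574349·0.845326 = 160.161488
B₀ = V₀ − E₀ = 284.5068 − 160.161488 = 124.345312

E0=160.1615 B0=124.3453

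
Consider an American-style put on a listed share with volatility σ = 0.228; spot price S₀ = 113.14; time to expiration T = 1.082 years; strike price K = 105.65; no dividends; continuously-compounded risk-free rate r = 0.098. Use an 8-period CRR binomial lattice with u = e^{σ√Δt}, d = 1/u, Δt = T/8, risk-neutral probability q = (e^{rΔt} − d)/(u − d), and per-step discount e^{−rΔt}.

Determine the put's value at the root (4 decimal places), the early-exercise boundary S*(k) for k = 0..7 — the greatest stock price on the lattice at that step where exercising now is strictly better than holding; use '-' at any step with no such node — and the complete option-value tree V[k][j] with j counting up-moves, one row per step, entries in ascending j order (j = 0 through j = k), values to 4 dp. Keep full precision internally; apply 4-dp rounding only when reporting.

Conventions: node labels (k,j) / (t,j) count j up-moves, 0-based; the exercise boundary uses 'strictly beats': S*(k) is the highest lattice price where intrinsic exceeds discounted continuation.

price = 4.0068
boundary = - - - 87.9770 80.9010 87.9770 80.9010 87.9770
tree:
4.0068
6.7751 1.9143
11.1271 3.4970 0.7090
17.6730 6.2187 1.4292 0.1566
24.7490 10.6990 2.8257 0.3595 0.0000
31.2560 17.6730 5.4421 0.8251 0.0000 0.0000
37.2396 24.7490 10.0955 1.8939 0.0000 0.0000 0.0000
42.7419 31.2560 17.6730 4.3471 0.0000 0.0000 0.0000 0.0000
47.8016 37.2396 24.7490 9.9780 0.0000 0.0000 0.0000 0.0000 0.0000

params: Δt=0.13525 u=1.08747 d=0.91957 q=0.55852 e^(-rΔt)=0.98683
t_8 payoffs: 47.8016 37.2396 24.7490 9.9780 0.0000 0.0000 0.0000 0.0000 0.0000
t_7: node(7,0) S=62.9081 payoff=42.7419 vs cont=41.3508 → 42.7419 [stop]  node(7,1) S=74.3940 payoff=31.2560 vs cont=29.8649 → 31.2560 [stop]  node(7,2) S=87.9770 payoff=17.6730 vs cont=16.2819 → 17.6730 [stop]  node(7,3) S=104.0400 payoff=1.6100 vs cont=4.3471 → 4.3471 [wait]  node(7,4) S=123.0359 payoff=0.0000 vs cont=0.0000 → 0.0000 [wait]  node(7,5) S=145.5000 payoff=0.0000 vs cont=0.0000 → 0.0000 [wait]  node(7,6) S=172.0657 payoff=0.0000 vs cont=0.0000 → 0.0000 [wait]  node(7,7) S=203.4818 payoff=0.0000 vs cont=0.0000 → 0.0000 [wait]  ⇒ S*(7)=87.9770
t_6: node(6,0) S=68.4104 payoff=37.2396 vs cont=35.8485 → 37.2396 [stop]  node(6,1) S=80.9010 payoff=24.7490 vs cont=23.3579 → 24.7490 [stop]  node(6,2) S=95.6720 payoff=9.9780 vs cont=10.0955 → 10.0955 [wait]  node(6,3) S=113.1400 payoff=0.0000 vs cont=1.8939 → 1.8939 [wait]  node(6,4) S=133.7973 payoff=0.0000 vs cont=0.0000 → 0.0000 [wait]  node(6,5) S=158.2263 payoff=0.0000 vs cont=0.0000 → 0.0000 [wait]  node(6,6) S=187.1156 payoff=0.0000 vs cont=0.0000 → 0.0000 [wait]  ⇒ S*(6)=80.9010
t_5: node(5,0) S=74.3940 payoff=31.2560 vs cont=29.8649 → 31.2560 [stop]  node(5,1) S=87.9770 payoff=17.6730 vs cont=16.3466 → 17.6730 [stop]  node(5,2) S=104.0400 payoff=1.6100 vs cont=5.4421 → 5.4421 [wait]  node(5,3) S=123.0359 payoff=0.0000 vs cont=0.8251 → 0.8251 [wait]  node(5,4) S=145.5000 payoff=0.0000 vs cont=0.0000 → 0.0000 [wait]  node(5,5) S=172.0657 payoff=0.0000 vs cont=0.0000 → 0.0000 [wait]  ⇒ S*(5)=87.9770
t_4: node(4,0) S=80.9010 payoff=24.7490 vs cont=23.3579 → 24.7490 [stop]  node(4,1) S=95.6720 payoff=9.9780 vs cont=10.6990 → 10.6990 [wait]  node(4,2) S=113.1400 payoff=0.0000 vs cont=2.8257 → 2.8257 [wait]  node(4,3) S=133.7973 payoff=0.0000 vs cont=0.3595 → 0.3595 [wait]  node(4,4) S=158.2263 payoff=0.0000 vs cont=0.0000 → 0.0000 [wait]  ⇒ S*(4)=80.9010
t_3: node(3,0) S=87.9770 payoff=17.6730 vs cont=16.6793 → 17.6730 [stop]  node(3,1) S=104.0400 payoff=1.6100 vs cont=6.2187 → 6.2187 [wait]  node(3,2) S=123.0359 payoff=0.0000 vs cont=1.4292 → 1.4292 [wait]  node(3,3) S=145.5000 payoff=0.0000 vs cont=0.1566 → 0.1566 [wait]  ⇒ S*(3)=87.9770
t_2: node(2,0) S=95.6720 payoff=9.9780 vs cont=11.1271 → 11.1271 [wait]  node(2,1) S=113.1400 payoff=0.0000 vs cont=3.4970 → 3.4970 [wait]  node(2,2) S=133.7973 payoff=0.0000 vs cont=0.7090 → 0.7090 [wait]  ⇒ S*(2)=-
t_1: node(1,0) S=104.0400 payoff=1.6100 vs cont=6.7751 → 6.7751 [wait]  node(1,1) S=123.0359 payoff=0.0000 vs cont=1.9143 → 1.9143 [wait]  ⇒ S*(1)=-
t_0: node(0,0) S=113.1400 payoff=0.0000 vs cont=4.0068 → 4.0068 [wait]  ⇒ S*(0)=-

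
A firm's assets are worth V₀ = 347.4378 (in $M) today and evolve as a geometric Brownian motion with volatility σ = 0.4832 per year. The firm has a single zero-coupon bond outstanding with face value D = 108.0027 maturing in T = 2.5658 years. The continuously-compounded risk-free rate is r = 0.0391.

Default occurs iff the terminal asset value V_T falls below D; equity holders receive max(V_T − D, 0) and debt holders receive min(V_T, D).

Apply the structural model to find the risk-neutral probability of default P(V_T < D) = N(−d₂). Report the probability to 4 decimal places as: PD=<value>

Work the structural quantities from V₀ = 347.4378 against face 108.0027:
d₁ = [ln(V₀/D) + (r + σ²/2)T] / (σ√T)
   = [ln(347.4378/108.0027) + (0.0391 + 0.5·0.4832²)·2.5658] / (0.4832·√2.5658)
   = [1.168429 + 0.399857] / 0.773995 = 2.026222
d₂ = d₁ − σ√T = 2.026222 − 0.773995 = 1.252227
risk-neutral PD = N(−d₂) = N(-1.252227) = 0.105244

PD=0.1052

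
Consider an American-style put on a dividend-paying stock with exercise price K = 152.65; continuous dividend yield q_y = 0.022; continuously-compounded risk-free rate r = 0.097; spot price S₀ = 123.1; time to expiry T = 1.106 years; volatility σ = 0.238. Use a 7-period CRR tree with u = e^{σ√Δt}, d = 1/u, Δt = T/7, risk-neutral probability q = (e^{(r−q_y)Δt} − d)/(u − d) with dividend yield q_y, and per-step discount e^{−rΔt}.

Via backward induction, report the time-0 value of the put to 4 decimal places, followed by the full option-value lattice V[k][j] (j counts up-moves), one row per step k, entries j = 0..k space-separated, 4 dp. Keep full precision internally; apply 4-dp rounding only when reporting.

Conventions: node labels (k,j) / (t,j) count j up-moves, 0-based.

price = 29.5500
tree:
29.5500
40.6618 19.4074
50.7705 29.5500 11.2981
59.9668 40.6618 18.6510 5.3398
68.3329 50.7705 29.5500 9.8736 1.6192
75.9439 59.9668 40.6618 17.5845 3.5687 0.0000
82.8678 68.3329 50.7705 29.5500 7.8655 0.0000 0.0000
89.1668 75.9439 59.9668 40.6618 17.3357 0.0000 0.0000 0.0000

Δt=0.15800  u=1.09922  d=0.90973  q=0.53928  discount=0.98479
step 7 (expiry): payoffs max(K−S,0) = 89.1668 75.9439 59.9668 40.6618 17.3357 0.0000 0.0000 0.0000
k=6: (k=6,j=0): S=69.7822, K−S=82.8678, hold=80.7883 ⇒ V=82.8678 exercise | (k=6,j=1): S=84.3171, K−S=68.3329, hold=66.3038 ⇒ V=68.3329 exercise | (k=6,j=2): S=101.8795, K−S=50.7705, hold=48.8023 ⇒ V=50.7705 exercise | (k=6,j=3): S=123.1000, K−S=29.5500, hold=27.6555 ⇒ V=29.5500 exercise | (k=6,j=4): S=148.7405, K−S=3.9095, hold=7.8655 ⇒ V=7.8655 continue | (k=6,j=5): S=179.7217, K−S=0.0000, hold=0.0000 ⇒ V=0.0000 continue | (k=6,j=6): S=217.1560, K−S=0.0000, hold=0.0000 ⇒ V=0.0000 continue
k=5: (k=5,j=0): S=76.7061, K−S=75.9439, hold=73.8884 ⇒ V=75.9439 exercise | (k=5,j=1): S=92.6832, K−S=59.9668, hold=57.9667 ⇒ V=59.9668 exercise | (k=5,j=2): S=111.9882, K−S=40.6618, hold=38.7287 ⇒ V=40.6618 exercise | (k=5,j=3): S=135.3143, K−S=17.3357, hold=17.5845 ⇒ V=17.5845 continue | (k=5,j=4): S=163.4989, K−S=0.0000, hold=3.5687 ⇒ V=3.5687 continue | (k=5,j=5): S=197.5541, K−S=0.0000, hold=0.0000 ⇒ V=0.0000 continue
k=4: (k=4,j=0): S=84.3171, K−S=68.3329, hold=66.3038 ⇒ V=68.3329 exercise | (k=4,j=1): S=101.8795, K−S=50.7705, hold=48.8023 ⇒ V=50.7705 exercise | (k=4,j=2): S=123.1000, K−S=29.5500, hold=27.7876 ⇒ V=29.5500 exercise | (k=4,j=3): S=148.7405, K−S=3.9095, hold=9.8736 ⇒ V=9.8736 continue | (k=4,j=4): S=179.7217, K−S=0.0000, hold=1.6192 ⇒ V=1.6192 continue
k=3: (k=3,j=0): S=92.6832, K−S=59.9668, hold=57.9667 ⇒ V=59.9668 exercise | (k=3,j=1): S=111.9882, K−S=40.6618, hold=38.7287 ⇒ V=40.6618 exercise | (k=3,j=2): S=135.3143, K−S=17.3357, hold=18.6510 ⇒ V=18.6510 continue | (k=3,j=3): S=163.4989, K−S=0.0000, hold=5.3398 ⇒ V=5.3398 continue
k=2: (k=2,j=0): S=101.8795, K−S=50.7705, hold=48.8023 ⇒ V=50.7705 exercise | (k=2,j=1): S=123.1000, K−S=29.5500, hold=28.3540 ⇒ V=29.5500 exercise | (k=2,j=2): S=148.7405, K−S=3.9095, hold=11.2981 ⇒ V=11.2981 continue
k=1: (k=1,j=0): S=111.9882, K−S=40.6618, hold=38.7287 ⇒ V=40.6618 exercise | (k=1,j=1): S=135.3143, K−S=17.3357, hold=19.4074 ⇒ V=19.4074 continue
k=0: (k=0,j=0): S=123.1000, K−S=29.5500, hold=28.7557 ⇒ V=29.5500 exercise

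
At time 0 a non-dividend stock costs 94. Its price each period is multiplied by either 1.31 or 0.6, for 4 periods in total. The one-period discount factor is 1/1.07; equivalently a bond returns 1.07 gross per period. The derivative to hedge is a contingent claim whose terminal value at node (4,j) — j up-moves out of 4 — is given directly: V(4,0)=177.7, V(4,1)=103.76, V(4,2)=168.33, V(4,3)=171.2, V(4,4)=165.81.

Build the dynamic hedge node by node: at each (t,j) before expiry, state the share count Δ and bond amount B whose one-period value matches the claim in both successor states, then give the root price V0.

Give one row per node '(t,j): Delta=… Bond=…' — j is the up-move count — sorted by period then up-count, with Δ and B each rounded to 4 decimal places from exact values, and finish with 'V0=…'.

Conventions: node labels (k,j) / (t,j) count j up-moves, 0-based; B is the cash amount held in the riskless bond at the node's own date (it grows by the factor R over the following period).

Under the risk-neutral measure, an up-move has probability p* = (R−d)/(u−d) = 0.6620 and values discount at R = 1.07.
Expiry values: V(4,0)=177.7000, V(4,1)=103.7600, V(4,2)=168.3300, V(4,3)=171.2000, V(4,4)=165.8100
(3,0): S=20.3040. Δ = (V_up−V_dn)/(S_up−S_dn) = (103.7600−177.7000)/(26.5982−12.1824) = -5.1291. V = [p*·103.7600 + (1−p*)·177.7000]/1.07 = 120.3307. B = V − Δ·S = 224.4715.
(3,1): S=44.3304. Δ = (V_up−V_dn)/(S_up−S_dn) = (168.3300−103.7600)/(58.0728−26.5982) = 2.0515. V = [p*·168.3300 + (1−p*)·103.7600]/1.07 = 136.9192. B = V − Δ·S = 45.9755.
(3,2): S=96.7880. Δ = (V_up−V_dn)/(S_up−S_dn) = (171.2000−168.3300)/(126.7923−58.0728) = 0.0418. V = [p*·171.2000 + (1−p*)·168.3300]/1.07 = 159.0933. B = V − Δ·S = 155.0511.
(3,3): S=211.3206. Δ = (V_up−V_dn)/(S_up−S_dn) = (165.8100−171.2000)/(276.8299−126.7923) = -0.0359. V = [p*·165.8100 + (1−p*)·171.2000]/1.07 = 156.6654. B = V − Δ·S = 164.2569.
(2,0): S=33.8400. Δ = (V_up−V_dn)/(S_up−S_dn) = (136.9192−120.3307)/(44.3304−20.3040) = 0.6904. V = [p*·136.9192 + (1−p*)·120.3307]/1.07 = 122.7213. B = V − Δ·S = 99.3572.
(2,1): S=73.8840. Δ = (V_up−V_dn)/(S_up−S_dn) = (159.0933−136.9192)/(96.7880−44.3304) = 0.4227. V = [p*·159.0933 + (1−p*)·136.9192]/1.07 = 141.6802. B = V − Δ·S = 110.4490.
(2,2): S=161.3134. Δ = (V_up−V_dn)/(S_up−S_dn) = (156.6654−159.0933)/(211.3206−96.7880) = -0.0212. V = [p*·156.6654 + (1−p*)·159.0933]/1.07 = 147.1833. B = V − Δ·S = 150.6029.
(1,0): S=56.4000. Δ = (V_up−V_dn)/(S_up−S_dn) = (141.6802−122.7213)/(73.8840−33.8400) = 0.4735. V = [p*·141.6802 + (1−p*)·122.7213]/1.07 = 126.4220. B = V − Δ·S = 99.7193.
(1,1): S=123.1400. Δ = (V_up−V_dn)/(S_up−S_dn) = (147.1833−141.6802)/(161.3134−73.8840) = 0.0629. V = [p*·147.1833 + (1−p*)·141.6802]/1.07 = 135.8160. B = V − Δ·S = 128.0652.
(0,0): S=94.0000. Δ = (V_up−V_dn)/(S_up−S_dn) = (135.8160−126.4220)/(123.1400−56.4000) = 0.1408. V = [p*·135.8160 + (1−p*)·126.4220]/1.07 = 123.9631. B = V − Δ·S = 110.7322.
As a check, the time-0 holding Δ(0,0)·S0 + B(0,0) comes to 123.9631 — exactly V0.

(0,0): Delta=0.1408 Bond=110.7322
(1,0): Delta=0.4735 Bond=99.7193
(1,1): Delta=0.0629 Bond=128.0652
(2,0): Delta=0.6904 Bond=99.3572
(2,1): Delta=0.4227 Bond=110.4490
(2,2): Delta=-0.0212 Bond=150.6029
(3,0): Delta=-5.1291 Bond=224.4715
(3,1): Delta=2.0515 Bond=45.9755
(3,2): Delta=0.0418 Bond=155.0511
(3,3): Delta=-0.0359 Bond=164.2569
V0=123.9631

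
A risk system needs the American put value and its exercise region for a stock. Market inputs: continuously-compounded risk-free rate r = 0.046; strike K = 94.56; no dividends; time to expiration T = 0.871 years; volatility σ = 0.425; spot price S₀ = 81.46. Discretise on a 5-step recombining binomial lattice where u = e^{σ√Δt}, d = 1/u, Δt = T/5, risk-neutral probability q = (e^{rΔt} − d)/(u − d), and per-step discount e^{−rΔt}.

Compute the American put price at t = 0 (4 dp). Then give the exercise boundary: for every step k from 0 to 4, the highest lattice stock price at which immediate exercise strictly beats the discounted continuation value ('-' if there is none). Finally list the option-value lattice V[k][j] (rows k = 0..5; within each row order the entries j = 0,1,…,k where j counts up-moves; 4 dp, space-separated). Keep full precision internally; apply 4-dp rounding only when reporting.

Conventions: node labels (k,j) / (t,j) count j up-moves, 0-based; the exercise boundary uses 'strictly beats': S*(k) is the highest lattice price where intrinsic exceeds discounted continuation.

price = 19.1848
boundary = - - 57.1309 68.2194 57.1309
tree:
19.1848
27.4265 10.5190
37.4291 16.9788 3.6507
46.7152 26.3406 7.0544 0.0000
54.4920 37.4291 13.6315 0.0000 0.0000
61.0047 46.7152 26.3406 0.0000 0.0000 0.0000

Δt=0.17420, u=1.19409, d=0.83746, q=0.47833, disc=e^(-rΔt)=0.99202
k=5 terminal: V=max(K-S,0) → 61.0047 46.7152 26.3406 0.0000 0.0000 0.0000
k=4: j=0 S=40.0680 intr=54.4920 cont=53.7373 V=54.4920[EX]; j=1 S=57.1309 intr=37.4291 cont=36.6744 V=37.4291[EX]; j=2 S=81.4600 intr=13.1000 cont=13.6315 V=13.6315[hold]; j=3 S=116.1496 intr=0.0000 cont=0.0000 V=0.0000[hold]; j=4 S=165.6117 intr=0.0000 cont=0.0000 V=0.0000[hold]  S*(4)=57.1309
k=3: j=0 S=47.8448 intr=46.7152 cont=45.9605 V=46.7152[EX]; j=1 S=68.2194 intr=26.3406 cont=25.8381 V=26.3406[EX]; j=2 S=97.2705 intr=0.0000 cont=7.0544 V=7.0544[hold]; j=3 S=138.6929 intr=0.0000 cont=0.0000 V=0.0000[hold]  S*(3)=68.2194
k=2: j=0 S=57.1309 intr=37.4291 cont=36.6744 V=37.4291[EX]; j=1 S=81.4600 intr=13.1000 cont=16.9788 V=16.9788[hold]; j=2 S=116.1496 intr=0.0000 cont=3.6507 V=3.6507[hold]  S*(2)=57.1309
k=1: j=0 S=68.2194 intr=26.3406 cont=27.4265 V=27.4265[hold]; j=1 S=97.2705 intr=0.0000 cont=10.5190 V=10.5190[hold]  S*(1)=-
k=0: j=0 S=81.4600 intr=13.1000 cont=19.1848 V=19.1848[hold]  S*(0)=-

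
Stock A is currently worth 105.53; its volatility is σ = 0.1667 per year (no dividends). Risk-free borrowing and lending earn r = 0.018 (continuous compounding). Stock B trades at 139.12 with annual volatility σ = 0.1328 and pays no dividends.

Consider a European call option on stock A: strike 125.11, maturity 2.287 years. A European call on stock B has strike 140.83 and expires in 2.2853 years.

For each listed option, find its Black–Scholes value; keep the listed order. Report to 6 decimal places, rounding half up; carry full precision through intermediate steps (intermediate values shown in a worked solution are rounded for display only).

[stock A call K=125.11]
σ√T = 0.1667·√2.287 = 0.252098
d₁ = (ln(S/K) + (r+σ²/2)T) / (σ√T) = (ln(105.53/125.11) + (0.018+0.1667²/2)·2.287) / 0.252098 = (-0.170198 + 0.072943) / 0.252098 = -0.385785
d₂ = d₁ − σ√T = -0.385785 − 0.252098 = -0.637883
e^{−rT} = 0.959670
N(d₁) = 0.349828,  N(d₂) = 0.261775
price = S·N(d₁) − K·e^{−rT}·N(d₂) = 36.917341 − 31.429834 = 5.487507
[stock B call K=140.83]
σ√T = 0.1328·√2.2853 = 0.200757
d₁ = (ln(S/K) + (r+σ²/2)T) / (σ√T) = (ln(139.12/140.83) + (0.018+0.1328²/2)·2.2853) / 0.200757 = (-0.012217 + 0.061287) / 0.200757 = 0.244427
d₂ = d₁ − σ√T = 0.244427 − 0.200757 = 0.043671
e^{−rT} = 0.959699
N(d₁) = 0.596550,  N(d₂) = 0.517417
price = S·N(d₁) − K·e^{−rT}·N(d₂) = 82.992042 − 69.931145 = 13.060897

price(stock A call K=125.11) = 5.487507
price(stock B call K=140.83) = 13.060897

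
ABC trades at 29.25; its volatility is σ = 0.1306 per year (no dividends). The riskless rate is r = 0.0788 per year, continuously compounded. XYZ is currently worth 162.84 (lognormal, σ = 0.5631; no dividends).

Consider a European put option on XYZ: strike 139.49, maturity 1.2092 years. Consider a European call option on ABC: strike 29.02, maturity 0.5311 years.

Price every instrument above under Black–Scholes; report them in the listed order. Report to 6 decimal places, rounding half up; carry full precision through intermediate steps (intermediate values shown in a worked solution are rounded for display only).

[XYZ put K=139.49]
σ√T = 0.5631·√1.2092 = 0.619205
d₁ = (ln(S/K) + (r+σ²/2)T) / (σ√T) = (ln(162.84/139.49) + (0.0788+0.5631²/2)·1.2092) / 0.619205 = (0.154775 + 0.286993) / 0.619205 = 0.713443
d₂ = d₁ − σ√T = 0.713443 − 0.619205 = 0.094238
e^{−rT} = 0.909114
N(−d₁) = 0.237786,  N(−d₂) = 0.462460
price = K·e^{−rT}·N(−d₂) − S·N(−d₁) = 58.645620 − 38.721038 = 19.924582
[ABC call K=29.02]
σ√T = 0.1306·√0.5311 = 0.095177
d₁ = (ln(S/K) + (r+σ²/2)T) / (σ√T) = (ln(29.25/29.02) + (0.0788+0.1306²/2)·0.5311) / 0.095177 = (0.007894 + 0.046380) / 0.095177 = 0.570247
d₂ = d₁ − σ√T = 0.570247 − 0.095177 = 0.475070
e^{−rT} = 0.959013
N(d₁) = 0.715745,  N(d₂) = 0.682632
price = S·N(d₁) − K·e^{−rT}·N(d₂) = 20.935540 − 18.998016 = 1.937524

price(XYZ put K=139.49) = 19.924582
price(ABC call K=29.02) = 1.937524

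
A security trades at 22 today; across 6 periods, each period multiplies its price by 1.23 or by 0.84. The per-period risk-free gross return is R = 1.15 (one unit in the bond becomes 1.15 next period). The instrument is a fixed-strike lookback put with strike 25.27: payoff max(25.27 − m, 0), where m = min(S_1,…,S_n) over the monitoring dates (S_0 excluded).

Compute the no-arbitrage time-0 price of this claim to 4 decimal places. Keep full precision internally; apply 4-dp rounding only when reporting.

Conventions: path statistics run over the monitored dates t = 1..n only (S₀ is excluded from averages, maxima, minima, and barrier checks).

price = 0.9668

Risk-neutral up-probability p* = (R−d)/(u−d) = (1.15−0.84)/(1.23−0.84) = 0.7949; the claim prices as the p*-weighted sum of path payoffs discounted by R^6.
Enumerate all 2^6 = 64 price paths (U = up ×1.23, D = down ×0.84); each path with k up-moves has probability p*^k·(1−p*)^(6−k).
DDDDDD: m=7.7286, payoff=17.5414, prob=0.000074
UDDDDD: m=11.3168, payoff=13.9532, prob=0.000289
DUDDDD: m=11.3168, payoff=13.9532, prob=0.000289
UUDDDD: m=16.5711, payoff=8.6989, prob=0.001119
DDUDDD: m=11.3168, payoff=13.9532, prob=0.000289
UDUDDD: m=16.5711, payoff=8.6989, prob=0.001119
DUUDDD: m=16.5711, payoff=8.6989, prob=0.001119
UUUDDD: m=24.2648, payoff=1.0052, prob=0.004335
DDDUDD: m=11.3168, payoff=13.9532, prob=0.000289
UDDUDD: m=16.5711, payoff=8.6989, prob=0.001119
DUDUDD: m=16.5711, payoff=8.6989, prob=0.001119
UUDUDD: m=24.2648, payoff=1.0052, prob=0.004335
DDUUDD: m=15.5232, payoff=9.7468, prob=0.001119
UDUUDD: m=22.7304, payoff=2.5396, prob=0.004335
DUUUDD: m=18.4800, payoff=6.7900, prob=0.004335
UUUUDD: m=27.0600, payoff=0.0000, prob=0.016797
DDDDUD: m=10.9532, payoff=14.3168, prob=0.000289
UDDDUD: m=16.0386, payoff=9.2314, prob=0.001119
DUDDUD: m=16.0386, payoff=9.2314, prob=0.001119
UUDDUD: m=23.4850, payoff=1.7850, prob=0.004335
DDUDUD: m=15.5232, payoff=9.7468, prob=0.001119
UDUDUD: m=22.7304, payoff=2.5396, prob=0.004335
DUUDUD: m=18.4800, payoff=6.7900, prob=0.004335
UUUDUD: m=27.0600, payoff=0.0000, prob=0.016797
DDDUUD: m=13.0395, payoff=12.2305, prob=0.001119
UDDUUD: m=19.0935, payoff=6.1765, prob=0.004335
DUDUUD: m=18.4800, payoff=6.7900, prob=0.004335
UUDUUD: m=27.0600, payoff=0.0000, prob=0.016797
DDUUUD: m=15.5232, payoff=9.7468, prob=0.004335
UDUUUD: m=22.7304, payoff=2.5396, prob=0.016797
DUUUUD: m=18.4800, payoff=6.7900, prob=0.016797
UUUUUD: m=27.0600, payoff=0.0000, prob=0.065089
DDDDDU: m=9.2007, payoff=16.0693, prob=0.000289
UDDDDU: m=13.4724, payoff=11.7976, prob=0.001119
DUDDDU: m=13.4724, payoff=11.7976, prob=0.001119
UUDDDU: m=19.7274, payoff=5.5426, prob=0.004335
DDUDDU: m=13.4724, payoff=11.7976, prob=0.001119
UDUDDU: m=19.7274, payoff=5.5426, prob=0.004335
DUUDDU: m=18.4800, payoff=6.7900, prob=0.004335
UUUDDU: m=27.0600, payoff=0.0000, prob=0.016797
DDDUDU: m=13.0395, payoff=12.2305, prob=0.001119
UDDUDU: m=19.0935, payoff=6.1765, prob=0.004335
DUDUDU: m=18.4800, payoff=6.7900, prob=0.004335
UUDUDU: m=27.0600, payoff=0.0000, prob=0.016797
DDUUDU: m=15.5232, payoff=9.7468, prob=0.004335
UDUUDU: m=22.7304, payoff=2.5396, prob=0.016797
DUUUDU: m=18.4800, payoff=6.7900, prob=0.016797
UUUUDU: m=27.0600, payoff=0.0000, prob=0.065089
DDDDUU: m=10.9532, payoff=14.3168, prob=0.001119
UDDDUU: m=16.0386, payoff=9.2314, prob=0.004335
DUDDUU: m=16.0386, payoff=9.2314, prob=0.004335
UUDDUU: m=23.4850, payoff=1.7850, prob=0.016797
DDUDUU: m=15.5232, payoff=9.7468, prob=0.004335
UDUDUU: m=22.7304, payoff=2.5396, prob=0.016797
DUUDUU: m=18.4800, payoff=6.7900, prob=0.016797
UUUDUU: m=27.0600, payoff=0.0000, prob=0.065089
DDDUUU: m=13.0395, payoff=12.2305, prob=0.004335
UDDUUU: m=19.0935, payoff=6.1765, prob=0.016797
DUDUUU: m=18.4800, payoff=6.7900, prob=0.016797
UUDUUU: m=27.0600, payoff=0.0000, prob=0.065089
DDUUUU: m=15.5232, payoff=9.7468, prob=0.016797
UDUUUU: m=22.7304, payoff=2.5396, prob=0.065089
DUUUUU: m=18.4800, payoff=6.7900, prob=0.065089
UUUUUU: m=27.0600, payoff=0.0000, prob=0.252222
Price = Σ prob·payoff / R^6 = 2.236211 / 2.313061 = 0.9668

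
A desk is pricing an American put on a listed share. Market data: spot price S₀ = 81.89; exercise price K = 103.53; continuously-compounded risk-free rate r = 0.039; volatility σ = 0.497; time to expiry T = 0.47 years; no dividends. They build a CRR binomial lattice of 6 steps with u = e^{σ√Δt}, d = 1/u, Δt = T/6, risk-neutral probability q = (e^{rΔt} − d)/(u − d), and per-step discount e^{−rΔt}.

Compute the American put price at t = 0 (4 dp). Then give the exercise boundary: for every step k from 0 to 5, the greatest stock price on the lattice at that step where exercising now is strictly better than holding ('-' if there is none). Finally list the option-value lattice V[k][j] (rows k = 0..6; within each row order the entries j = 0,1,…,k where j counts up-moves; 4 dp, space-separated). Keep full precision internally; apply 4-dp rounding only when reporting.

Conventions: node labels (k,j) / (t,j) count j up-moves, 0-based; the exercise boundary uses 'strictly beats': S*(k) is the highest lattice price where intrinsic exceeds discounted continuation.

Δt=0.07833  u=1.14924  d=0.87014  q=0.47624  discount=0.99695
step 6 (expiry): payoffs max(K−S,0) = 67.9860 56.5851 41.5275 21.6400 0.0000 0.0000 0.0000
step 5: (k=5,j=0): S=40.8486, K−S=62.6814, hold=62.3656 ⇒ V=62.6814 exercise | (k=5,j=1): S=53.9509, K−S=49.5791, hold=49.2633 ⇒ V=49.5791 exercise | (k=5,j=2): S=71.2558, K−S=32.2742, hold=31.9584 ⇒ V=32.2742 exercise | (k=5,j=3): S=94.1113, K−S=9.4187, hold=11.2995 ⇒ V=11.2995 continue | (k=5,j=4): S=124.2977, K−S=0.0000, hold=0.0000 ⇒ V=0.0000 continue | (k=5,j=5): S=164.1665, K−S=0.0000, hold=0.0000 ⇒ V=0.0000 continue  boundary S*=71.2558
step 4: (k=4,j=0): S=46.9449, K−S=56.5851, hold=56.2693 ⇒ V=56.5851 exercise | (k=4,j=1): S=62.0025, K−S=41.5275, hold=41.2117 ⇒ V=41.5275 exercise | (k=4,j=2): S=81.8900, K−S=21.6400, hold=22.2172 ⇒ V=22.2172 continue | (k=4,j=3): S=108.1564, K−S=0.0000, hold=5.9001 ⇒ V=5.9001 continue | (k=4,j=4): S=142.8479, K−S=0.0000, hold=0.0000 ⇒ V=0.0000 continue  boundary S*=62.0025
step 3: (k=3,j=0): S=53.9509, K−S=49.5791, hold=49.2633 ⇒ V=49.5791 exercise | (k=3,j=1): S=71.2558, K−S=32.2742, hold=32.2324 ⇒ V=32.2742 exercise | (k=3,j=2): S=94.1113, K−S=9.4187, hold=14.4022 ⇒ V=14.4022 continue | (k=3,j=3): S=124.2977, K−S=0.0000, hold=3.0808 ⇒ V=3.0808 continue  boundary S*=71.2558
step 2: (k=2,j=0): S=62.0025, K−S=41.5275, hold=41.2117 ⇒ V=41.5275 exercise | (k=2,j=1): S=81.8900, K−S=21.6400, hold=23.6903 ⇒ V=23.6903 continue | (k=2,j=2): S=108.1564, K−S=0.0000, hold=8.9830 ⇒ V=8.9830 continue  boundary S*=62.0025
step 1: (k=1,j=0): S=71.2558, K−S=32.2742, hold=32.9319 ⇒ V=32.9319 continue | (k=1,j=1): S=94.1113, K−S=9.4187, hold=16.6352 ⇒ V=16.6352 continue  boundary S*=-
step 0: (k=0,j=0): S=81.8900, K−S=21.6400, hold=25.0939 ⇒ V=25.0939 continue  boundary S*=-

price = 25.0939
boundary = - - 62.0025 71.2558 62.0025 71.2558
tree:
25.0939
32.9319 16.6352
41.5275 23.6903 8.9830
49.5791 32.2742 14.4022 3.0808
56.5851 41.5275 22.2172 5.9001 0.0000
62.6814 49.5791 32.2742 11.2995 0.0000 0.0000
67.9860 56.5851 41.5275 21.6400 0.0000 0.0000 0.0000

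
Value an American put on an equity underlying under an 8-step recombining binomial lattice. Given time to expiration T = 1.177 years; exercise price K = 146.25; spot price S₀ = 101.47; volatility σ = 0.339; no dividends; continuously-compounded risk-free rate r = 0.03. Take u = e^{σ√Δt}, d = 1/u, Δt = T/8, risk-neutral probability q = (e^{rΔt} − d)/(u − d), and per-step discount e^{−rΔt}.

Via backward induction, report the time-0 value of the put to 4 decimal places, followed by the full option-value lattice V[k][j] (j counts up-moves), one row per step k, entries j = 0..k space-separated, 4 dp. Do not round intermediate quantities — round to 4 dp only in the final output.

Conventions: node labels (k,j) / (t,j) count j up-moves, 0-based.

Δt=0.14713, u=1.13886, d=0.87807, q=0.48450, disc=e^(-rΔt)=0.99560
k=8 terminal: V=max(K-S,0) → 110.3935 99.7439 85.9312 68.0161 44.7800 14.6427 0.0000 0.0000 0.0000
k=7: j=0 S=40.8356 intr=105.4144 cont=104.7703 V=105.4144[EX]; j=1 S=52.9641 intr=93.2859 cont=92.6418 V=93.2859[EX]; j=2 S=68.6948 intr=77.5552 cont=76.9111 V=77.5552[EX]; j=3 S=89.0977 intr=57.1523 cont=56.5082 V=57.1523[EX]; j=4 S=115.5604 intr=30.6896 cont=30.0456 V=30.6896[EX]; j=5 S=149.8826 intr=0.0000 cont=7.5150 V=7.5150[hold]; j=6 S=194.3989 intr=0.0000 cont=0.0000 V=0.0000[hold]; j=7 S=252.1368 intr=0.0000 cont=0.0000 V=0.0000[hold]
k=6: j=0 S=46.5061 intr=99.7439 cont=99.0998 V=99.7439[EX]; j=1 S=60.3188 intr=85.9312 cont=85.2871 V=85.9312[EX]; j=2 S=78.2339 intr=68.0161 cont=67.3720 V=68.0161[EX]; j=3 S=101.4700 intr=44.7800 cont=44.1359 V=44.7800[EX]; j=4 S=131.6073 intr=14.6427 cont=19.3758 V=19.3758[hold]; j=5 S=170.6957 intr=0.0000 cont=3.8569 V=3.8569[hold]; j=6 S=221.3936 intr=0.0000 cont=0.0000 V=0.0000[hold]
k=5: j=0 S=52.9641 intr=93.2859 cont=92.6418 V=93.2859[EX]; j=1 S=68.6948 intr=77.5552 cont=76.9111 V=77.5552[EX]; j=2 S=89.0977 intr=57.1523 cont=56.5082 V=57.1523[EX]; j=3 S=115.5604 intr=30.6896 cont=32.3287 V=32.3287[hold]; j=4 S=149.8826 intr=0.0000 cont=11.8047 V=11.8047[hold]; j=5 S=194.3989 intr=0.0000 cont=1.9795 V=1.9795[hold]
k=4: j=0 S=60.3188 intr=85.9312 cont=85.2871 V=85.9312[EX]; j=1 S=78.2339 intr=68.0161 cont=67.3720 V=68.0161[EX]; j=2 S=101.4700 intr=44.7800 cont=44.9265 V=44.9265[hold]; j=3 S=131.6073 intr=14.6427 cont=22.2862 V=22.2862[hold]; j=4 S=170.6957 intr=0.0000 cont=7.0134 V=7.0134[hold]
k=3: j=0 S=68.6948 intr=77.5552 cont=76.9111 V=77.5552[EX]; j=1 S=89.0977 intr=57.1523 cont=56.5789 V=57.1523[EX]; j=2 S=115.5604 intr=30.6896 cont=33.8078 V=33.8078[hold]; j=3 S=149.8826 intr=0.0000 cont=14.8210 V=14.8210[hold]
k=2: j=0 S=78.2339 intr=68.0161 cont=67.3720 V=68.0161[EX]; j=1 S=101.4700 intr=44.7800 cont=45.6400 V=45.6400[hold]; j=2 S=131.6073 intr=14.6427 cont=24.5003 V=24.5003[hold]
k=1: j=0 S=89.0977 intr=57.1523 cont=56.9231 V=57.1523[EX]; j=1 S=115.5604 intr=30.6896 cont=35.2419 V=35.2419[hold]
k=0: j=0 S=101.4700 intr=44.7800 cont=46.3318 V=46.3318[hold]

price = 46.3318
tree:
46.3318
57.1523 35.2419
68.0161 45.6400 24.5003
77.5552 57.1523 33.8078 14.8210
85.9312 68.0161 44.9265 22.2862 7.0134
93.2859 77.5552 57.1523 32.3287 11.8047 1.9795
99.7439 85.9312 68.0161 44.7800 19.3758 3.8569 0.0000
105.4144 93.2859 77.5552 57.1523 30.6896 7.5150 0.0000 0.0000
110.3935 99.7439 85.9312 68.0161 44.7800 14.6427 0.0000 0.0000 0.0000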